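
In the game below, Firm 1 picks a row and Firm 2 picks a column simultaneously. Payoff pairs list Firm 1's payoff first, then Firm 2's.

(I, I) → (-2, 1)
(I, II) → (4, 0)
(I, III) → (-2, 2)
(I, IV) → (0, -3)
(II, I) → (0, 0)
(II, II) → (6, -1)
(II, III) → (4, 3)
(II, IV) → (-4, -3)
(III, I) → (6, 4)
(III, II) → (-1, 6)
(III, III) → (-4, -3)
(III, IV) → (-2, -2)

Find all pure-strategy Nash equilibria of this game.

(II, III)

Find each player's best response to every opponent strategy; NE are the intersections.
Firm 1's best responses — vs I: III (payoff 6); vs II: II (payoff 6); vs III: II (payoff 4); vs IV: I (payoff 0).
Firm 2's best responses — vs I: III (payoff 2); vs II: III (payoff 3); vs III: II (payoff 6).
The only mutual best response is (II, III); neither player gains by switching there.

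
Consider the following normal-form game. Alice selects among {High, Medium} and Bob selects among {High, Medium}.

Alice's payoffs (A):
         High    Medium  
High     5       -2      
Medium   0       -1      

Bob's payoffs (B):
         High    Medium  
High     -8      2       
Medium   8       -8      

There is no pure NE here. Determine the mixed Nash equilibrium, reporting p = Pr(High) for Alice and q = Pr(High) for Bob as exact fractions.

Each player's mixing probability is pinned down by making the *other* player indifferent.
Bob indifferent between High and Medium: p·(-8) + (1−p)·8 = p·2 + (1−p)·(-8) ⟹ 8 + (-16)p = (-8) + 10p ⟹ p = 8/13.
Alice indifferent between High and Medium: q·5 + (1−q)·(-2) = q·0 + (1−q)·(-1) ⟹ (-2) + 7q = (-1) + 1q ⟹ q = 1/6.

p = 8/13, q = 1/6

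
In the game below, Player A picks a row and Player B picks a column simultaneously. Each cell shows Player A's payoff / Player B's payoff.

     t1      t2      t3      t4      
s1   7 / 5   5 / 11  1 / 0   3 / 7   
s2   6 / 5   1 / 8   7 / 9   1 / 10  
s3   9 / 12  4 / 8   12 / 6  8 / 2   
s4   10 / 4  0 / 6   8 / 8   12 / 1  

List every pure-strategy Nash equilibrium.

(s1, t2)

A profile is a Nash equilibrium when each player is best-responding to the other.
Player A's best responses — vs t1: s4 (payoff 10); vs t2: s1 (payoff 5); vs t3: s3 (payoff 12); vs t4: s4 (payoff 12).
Player B's best responses — vs s1: t2 (payoff 11); vs s2: t4 (payoff 10); vs s3: t1 (payoff 12); vs s4: t3 (payoff 8).
The only mutual best response is (s1, t2); neither player gains by switching there.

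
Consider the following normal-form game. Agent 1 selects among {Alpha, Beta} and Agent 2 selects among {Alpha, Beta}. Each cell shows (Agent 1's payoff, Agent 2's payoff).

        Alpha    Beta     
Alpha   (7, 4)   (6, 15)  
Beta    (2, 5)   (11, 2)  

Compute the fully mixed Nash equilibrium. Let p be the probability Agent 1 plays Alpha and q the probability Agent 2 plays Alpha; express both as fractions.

Each player's mixing probability is pinned down by making the *other* player indifferent.
Agent 2 indifferent between Alpha and Beta: p·4 + (1−p)·5 = p·15 + (1−p)·2 ⟹ 5 + (-1)p = 2 + 13p ⟹ p = 3/14.
Agent 1 indifferent between Alpha and Beta: q·7 + (1−q)·6 = q·2 + (1−q)·11 ⟹ 6 + 1q = 11 + (-9)q ⟹ q = 1/2.

p = 3/14, q = 1/2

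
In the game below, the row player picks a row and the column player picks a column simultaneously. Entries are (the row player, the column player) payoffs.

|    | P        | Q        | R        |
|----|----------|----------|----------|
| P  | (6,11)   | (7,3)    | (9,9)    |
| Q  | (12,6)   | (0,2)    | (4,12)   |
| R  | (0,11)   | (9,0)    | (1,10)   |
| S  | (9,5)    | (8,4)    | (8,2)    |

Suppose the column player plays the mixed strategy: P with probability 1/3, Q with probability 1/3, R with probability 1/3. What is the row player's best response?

S

Compute the row player's expected payoff from each pure strategy against the given mix.
P: (1/3)·6 + (1/3)·7 + (1/3)·9 = 22/3
Q: (1/3)·12 + (1/3)·0 + (1/3)·4 = 16/3
R: (1/3)·0 + (1/3)·9 + (1/3)·1 = 10/3
S: (1/3)·9 + (1/3)·8 + (1/3)·8 = 25/3
Highest expected payoff is 25/3, from S.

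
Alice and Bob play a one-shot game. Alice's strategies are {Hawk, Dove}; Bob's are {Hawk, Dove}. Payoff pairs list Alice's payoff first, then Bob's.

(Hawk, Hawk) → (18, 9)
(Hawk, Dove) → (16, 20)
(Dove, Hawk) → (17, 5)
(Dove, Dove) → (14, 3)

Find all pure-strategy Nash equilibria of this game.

(Hawk, Dove)

Find each player's best response to every opponent strategy; NE are the intersections.
Alice's best responses — vs Hawk: Hawk (payoff 18); vs Dove: Hawk (payoff 16).
Bob's best responses — vs Hawk: Dove (payoff 20); vs Dove: Hawk (payoff 5).
The only mutual best response is (Hawk, Dove); neither player gains by switching there.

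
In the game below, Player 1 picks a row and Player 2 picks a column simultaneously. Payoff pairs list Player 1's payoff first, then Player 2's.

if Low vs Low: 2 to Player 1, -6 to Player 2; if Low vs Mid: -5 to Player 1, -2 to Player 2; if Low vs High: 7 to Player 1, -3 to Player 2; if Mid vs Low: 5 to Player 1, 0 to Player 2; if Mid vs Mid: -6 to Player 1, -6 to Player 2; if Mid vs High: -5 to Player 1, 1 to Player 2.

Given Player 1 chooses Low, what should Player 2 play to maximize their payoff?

Mid

With Player 1 fixed at Low, Player 2's payoffs are: Low → -6, Mid → -2, High → -3.
The maximum is -2, achieved by Mid.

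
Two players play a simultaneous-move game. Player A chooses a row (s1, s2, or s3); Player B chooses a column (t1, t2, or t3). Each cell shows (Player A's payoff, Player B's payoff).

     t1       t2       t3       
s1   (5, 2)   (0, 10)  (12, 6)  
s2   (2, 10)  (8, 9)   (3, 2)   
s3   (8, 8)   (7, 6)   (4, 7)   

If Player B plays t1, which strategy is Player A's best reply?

s3

With Player B fixed at t1, Player A's payoffs are: s1 → 5, s2 → 2, s3 → 8.
The maximum is 8, achieved by s3.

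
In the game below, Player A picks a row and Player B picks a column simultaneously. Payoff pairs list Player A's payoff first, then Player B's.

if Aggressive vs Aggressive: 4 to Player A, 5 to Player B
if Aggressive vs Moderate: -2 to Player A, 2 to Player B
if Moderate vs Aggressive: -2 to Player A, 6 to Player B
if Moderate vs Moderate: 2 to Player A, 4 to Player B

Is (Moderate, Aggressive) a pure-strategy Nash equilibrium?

No

Holding Player B at Aggressive: Player A gets -2 from Moderate but could get 4 by switching to Aggressive. Player A has a profitable deviation.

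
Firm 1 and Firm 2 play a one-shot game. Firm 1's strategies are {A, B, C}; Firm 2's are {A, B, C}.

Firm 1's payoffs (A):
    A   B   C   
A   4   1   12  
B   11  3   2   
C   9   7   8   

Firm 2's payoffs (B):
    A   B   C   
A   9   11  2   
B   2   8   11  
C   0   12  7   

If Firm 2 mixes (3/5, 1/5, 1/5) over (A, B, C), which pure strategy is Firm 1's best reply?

Compute Firm 1's expected payoff from each pure strategy against the given mix.
A: (3/5)·4 + (1/5)·1 + (1/5)·12 = 5
B: (3/5)·11 + (1/5)·3 + (1/5)·2 = 38/5
C: (3/5)·9 + (1/5)·7 + (1/5)·8 = 42/5
Highest expected payoff is 42/5, from C.

C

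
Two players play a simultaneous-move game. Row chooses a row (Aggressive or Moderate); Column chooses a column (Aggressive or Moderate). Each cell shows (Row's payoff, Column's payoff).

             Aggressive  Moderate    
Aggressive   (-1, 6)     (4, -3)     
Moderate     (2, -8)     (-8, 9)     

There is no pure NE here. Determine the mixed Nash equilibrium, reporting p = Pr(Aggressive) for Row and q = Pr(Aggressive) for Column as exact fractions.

p = 17/26, q = 4/5

In a mixed NE each player is indifferent between their pure strategies, so the opponent's mix sets the indifference.
Column indifferent between Aggressive and Moderate: p·6 + (1−p)·(-8) = p·(-3) + (1−p)·9 ⟹ (-8) + 14p = 9 + (-12)p ⟹ p = 17/26.
Row indifferent between Aggressive and Moderate: q·(-1) + (1−q)·4 = q·2 + (1−q)·(-8) ⟹ 4 + (-5)q = (-8) + 10q ⟹ q = 4/5.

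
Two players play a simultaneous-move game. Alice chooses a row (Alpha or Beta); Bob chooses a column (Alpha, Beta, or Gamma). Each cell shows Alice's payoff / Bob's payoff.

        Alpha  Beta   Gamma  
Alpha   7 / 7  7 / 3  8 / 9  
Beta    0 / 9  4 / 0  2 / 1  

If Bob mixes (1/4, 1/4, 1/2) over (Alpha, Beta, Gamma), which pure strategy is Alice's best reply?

Alice's best reply maximizes expected payoff against the mix.
Alpha: (1/4)·7 + (1/4)·7 + (1/2)·8 = 15/2
Beta: (1/4)·0 + (1/4)·4 + (1/2)·2 = 2
Highest expected payoff is 15/2, from Alpha.

Alpha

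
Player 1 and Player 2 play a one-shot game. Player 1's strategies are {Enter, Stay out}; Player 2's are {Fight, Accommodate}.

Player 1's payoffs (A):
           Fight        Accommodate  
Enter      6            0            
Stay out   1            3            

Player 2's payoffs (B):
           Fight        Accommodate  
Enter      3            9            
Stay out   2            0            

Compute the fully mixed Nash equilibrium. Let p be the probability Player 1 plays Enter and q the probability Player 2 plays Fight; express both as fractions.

Each player's mixing probability is pinned down by making the *other* player indifferent.
Player 2 indifferent between Fight and Accommodate: p·3 + (1−p)·2 = p·9 + (1−p)·0 ⟹ 2 + 1p = 0 + 9p ⟹ p = 1/4.
Player 1 indifferent between Enter and Stay out: q·6 + (1−q)·0 = q·1 + (1−q)·3 ⟹ 0 + 6q = 3 + (-2)q ⟹ q = 3/8.

p = 1/4, q = 3/8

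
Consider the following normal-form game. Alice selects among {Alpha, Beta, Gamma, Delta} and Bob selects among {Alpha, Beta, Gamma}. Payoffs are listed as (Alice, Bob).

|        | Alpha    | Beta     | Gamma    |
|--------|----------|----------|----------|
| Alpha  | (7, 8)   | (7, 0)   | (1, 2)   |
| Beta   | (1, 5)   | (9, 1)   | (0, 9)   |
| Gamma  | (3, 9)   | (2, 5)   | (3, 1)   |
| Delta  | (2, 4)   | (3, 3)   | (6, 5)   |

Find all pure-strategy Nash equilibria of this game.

Check mutual best responses: a cell is a NE iff neither player can gain by unilaterally deviating.
Alice's best responses — vs Alpha: Alpha (payoff 7); vs Beta: Beta (payoff 9); vs Gamma: Delta (payoff 6).
Bob's best responses — vs Alpha: Alpha (payoff 8); vs Beta: Gamma (payoff 9); vs Gamma: Alpha (payoff 9); vs Delta: Gamma (payoff 5).
Mutual best responses occur at (Alpha, Alpha) and (Delta, Gamma); at each, neither player gains by switching.

(Alpha, Alpha) and (Delta, Gamma)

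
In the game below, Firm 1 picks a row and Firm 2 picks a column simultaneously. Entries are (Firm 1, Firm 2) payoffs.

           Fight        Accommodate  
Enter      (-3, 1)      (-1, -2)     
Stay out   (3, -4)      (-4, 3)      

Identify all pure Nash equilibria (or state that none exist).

A profile is a Nash equilibrium when each player is best-responding to the other.
Firm 1's best responses — vs Fight: Stay out (payoff 3); vs Accommodate: Enter (payoff -1).
Firm 2's best responses — vs Enter: Fight (payoff 1); vs Stay out: Accommodate (payoff 3).
No cell has both players best-responding. For instance, Firm 1's best reply to Fight is Stay out, but against Stay out Firm 2 prefers Accommodate over Fight.

There is no pure-strategy Nash equilibrium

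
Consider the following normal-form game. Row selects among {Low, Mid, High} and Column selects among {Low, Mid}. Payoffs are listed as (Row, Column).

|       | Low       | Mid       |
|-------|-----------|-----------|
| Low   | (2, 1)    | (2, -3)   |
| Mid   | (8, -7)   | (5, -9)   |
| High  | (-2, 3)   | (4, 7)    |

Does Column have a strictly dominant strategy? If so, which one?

None

A strategy is strictly dominant if it gives Column a strictly higher payoff than every other strategy, against every choice by the opponent.
Low is not dominant: against High, Mid gives 7 > 3.
Mid is not dominant: against Low, Low gives 1 > -3.
No single strategy is best against every opponent action.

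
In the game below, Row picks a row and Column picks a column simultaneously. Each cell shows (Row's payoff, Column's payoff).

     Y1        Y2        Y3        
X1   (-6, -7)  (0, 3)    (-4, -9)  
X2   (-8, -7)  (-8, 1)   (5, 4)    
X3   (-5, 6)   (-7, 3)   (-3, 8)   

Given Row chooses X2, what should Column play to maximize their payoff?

With Row fixed at X2, Column's payoffs are: Y1 → -7, Y2 → 1, Y3 → 4.
The maximum is 4, achieved by Y3.

Y3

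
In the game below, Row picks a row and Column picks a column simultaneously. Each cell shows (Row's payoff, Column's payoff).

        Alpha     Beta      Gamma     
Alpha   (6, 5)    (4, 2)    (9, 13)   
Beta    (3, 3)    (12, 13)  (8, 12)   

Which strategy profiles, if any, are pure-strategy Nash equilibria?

(Alpha, Gamma) and (Beta, Beta)

Check mutual best responses: a cell is a NE iff neither player can gain by unilaterally deviating.
Row's best responses — vs Alpha: Alpha (payoff 6); vs Beta: Beta (payoff 12); vs Gamma: Alpha (payoff 9).
Column's best responses — vs Alpha: Gamma (payoff 13); vs Beta: Beta (payoff 13).
Mutual best responses occur at (Alpha, Gamma) and (Beta, Beta); at each, neither player gains by switching.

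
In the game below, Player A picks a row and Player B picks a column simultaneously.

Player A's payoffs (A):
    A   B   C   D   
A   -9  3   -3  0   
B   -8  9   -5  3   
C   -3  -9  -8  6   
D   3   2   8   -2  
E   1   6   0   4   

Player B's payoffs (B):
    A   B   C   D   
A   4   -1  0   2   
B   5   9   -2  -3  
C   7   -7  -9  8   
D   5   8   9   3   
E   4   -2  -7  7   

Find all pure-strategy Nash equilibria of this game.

(B, B), (C, D), and (D, C)

A profile is a Nash equilibrium when each player is best-responding to the other.
Player A's best responses — vs A: D (payoff 3); vs B: B (payoff 9); vs C: D (payoff 8); vs D: C (payoff 6).
Player B's best responses — vs A: A (payoff 4); vs B: B (payoff 9); vs C: D (payoff 8); vs D: C (payoff 9); vs E: D (payoff 7).
Mutual best responses occur at (B, B), (C, D), and (D, C); at each, neither player gains by switching.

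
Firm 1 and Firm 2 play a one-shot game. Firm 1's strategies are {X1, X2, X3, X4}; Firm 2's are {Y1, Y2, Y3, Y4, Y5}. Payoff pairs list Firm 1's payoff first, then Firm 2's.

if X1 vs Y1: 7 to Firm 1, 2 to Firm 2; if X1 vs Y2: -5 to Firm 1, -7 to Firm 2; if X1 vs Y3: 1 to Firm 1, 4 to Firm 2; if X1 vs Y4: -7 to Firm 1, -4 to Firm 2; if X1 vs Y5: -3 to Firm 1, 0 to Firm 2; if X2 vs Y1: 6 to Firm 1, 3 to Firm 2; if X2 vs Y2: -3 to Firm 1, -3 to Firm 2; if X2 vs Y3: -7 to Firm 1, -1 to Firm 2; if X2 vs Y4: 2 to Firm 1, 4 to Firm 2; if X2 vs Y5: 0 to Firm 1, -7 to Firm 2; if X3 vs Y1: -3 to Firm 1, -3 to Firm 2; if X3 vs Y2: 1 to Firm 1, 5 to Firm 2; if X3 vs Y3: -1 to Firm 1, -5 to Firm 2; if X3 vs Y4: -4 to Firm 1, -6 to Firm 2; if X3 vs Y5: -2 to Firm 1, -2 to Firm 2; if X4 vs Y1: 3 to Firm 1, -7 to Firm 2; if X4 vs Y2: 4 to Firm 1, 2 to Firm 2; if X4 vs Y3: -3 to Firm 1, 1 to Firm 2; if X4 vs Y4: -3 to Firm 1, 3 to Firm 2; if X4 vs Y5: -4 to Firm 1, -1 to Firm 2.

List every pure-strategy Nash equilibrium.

A profile is a Nash equilibrium when each player is best-responding to the other.
Firm 1's best responses — vs Y1: X1 (payoff 7); vs Y2: X4 (payoff 4); vs Y3: X1 (payoff 1); vs Y4: X2 (payoff 2); vs Y5: X2 (payoff 0).
Firm 2's best responses — vs X1: Y3 (payoff 4); vs X2: Y4 (payoff 4); vs X3: Y2 (payoff 5); vs X4: Y4 (payoff 3).
Mutual best responses occur at (X1, Y3) and (X2, Y4); at each, neither player gains by switching.

(X1, Y3) and (X2, Y4)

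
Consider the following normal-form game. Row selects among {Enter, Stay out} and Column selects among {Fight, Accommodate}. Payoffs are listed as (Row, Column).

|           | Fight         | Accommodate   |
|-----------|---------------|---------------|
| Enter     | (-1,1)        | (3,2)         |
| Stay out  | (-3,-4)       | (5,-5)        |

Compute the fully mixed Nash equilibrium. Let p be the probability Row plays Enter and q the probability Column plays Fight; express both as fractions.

p = 1/2, q = 1/2

Each player's mixing probability is pinned down by making the *other* player indifferent.
Column indifferent between Fight and Accommodate: p·1 + (1−p)·(-4) = p·2 + (1−p)·(-5) ⟹ (-4) + 5p = (-5) + 7p ⟹ p = 1/2.
Row indifferent between Enter and Stay out: q·(-1) + (1−q)·3 = q·(-3) + (1−q)·5 ⟹ 3 + (-4)q = 5 + (-8)q ⟹ q = 1/2.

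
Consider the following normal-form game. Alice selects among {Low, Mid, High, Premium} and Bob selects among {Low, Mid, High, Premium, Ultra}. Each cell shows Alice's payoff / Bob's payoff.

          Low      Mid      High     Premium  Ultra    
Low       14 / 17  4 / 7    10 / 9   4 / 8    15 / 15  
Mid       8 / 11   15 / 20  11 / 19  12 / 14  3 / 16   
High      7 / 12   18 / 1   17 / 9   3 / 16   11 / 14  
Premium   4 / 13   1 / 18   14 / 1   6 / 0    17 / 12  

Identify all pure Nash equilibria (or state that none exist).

A profile is a Nash equilibrium when each player is best-responding to the other.
Alice's best responses — vs Low: Low (payoff 14); vs Mid: High (payoff 18); vs High: High (payoff 17); vs Premium: Mid (payoff 12); vs Ultra: Premium (payoff 17).
Bob's best responses — vs Low: Low (payoff 17); vs Mid: Mid (payoff 20); vs High: Premium (payoff 16); vs Premium: Mid (payoff 18).
The only mutual best response is (Low, Low); neither player gains by switching there.

(Low, Low)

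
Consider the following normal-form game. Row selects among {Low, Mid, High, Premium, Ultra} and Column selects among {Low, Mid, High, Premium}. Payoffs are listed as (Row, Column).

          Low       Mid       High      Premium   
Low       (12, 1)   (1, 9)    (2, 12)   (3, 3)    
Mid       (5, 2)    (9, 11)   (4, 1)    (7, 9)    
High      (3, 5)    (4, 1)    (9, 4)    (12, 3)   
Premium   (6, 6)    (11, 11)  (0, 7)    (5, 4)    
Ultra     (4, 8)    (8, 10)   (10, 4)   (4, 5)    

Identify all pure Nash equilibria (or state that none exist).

(Premium, Mid)

Check mutual best responses: a cell is a NE iff neither player can gain by unilaterally deviating.
Row's best responses — vs Low: Low (payoff 12); vs Mid: Premium (payoff 11); vs High: Ultra (payoff 10); vs Premium: High (payoff 12).
Column's best responses — vs Low: High (payoff 12); vs Mid: Mid (payoff 11); vs High: Low (payoff 5); vs Premium: Mid (payoff 11); vs Ultra: Mid (payoff 10).
The only mutual best response is (Premium, Mid); neither player gains by switching there.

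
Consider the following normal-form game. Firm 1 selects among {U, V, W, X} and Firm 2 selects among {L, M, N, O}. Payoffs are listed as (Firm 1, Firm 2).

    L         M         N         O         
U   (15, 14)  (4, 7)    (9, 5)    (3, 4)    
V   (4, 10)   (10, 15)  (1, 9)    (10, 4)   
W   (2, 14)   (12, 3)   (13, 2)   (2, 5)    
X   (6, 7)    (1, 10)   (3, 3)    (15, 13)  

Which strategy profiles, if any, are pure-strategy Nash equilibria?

Find each player's best response to every opponent strategy; NE are the intersections.
Firm 1's best responses — vs L: U (payoff 15); vs M: W (payoff 12); vs N: W (payoff 13); vs O: X (payoff 15).
Firm 2's best responses — vs U: L (payoff 14); vs V: M (payoff 15); vs W: L (payoff 14); vs X: O (payoff 13).
Mutual best responses occur at (U, L) and (X, O); at each, neither player gains by switching.

(U, L) and (X, O)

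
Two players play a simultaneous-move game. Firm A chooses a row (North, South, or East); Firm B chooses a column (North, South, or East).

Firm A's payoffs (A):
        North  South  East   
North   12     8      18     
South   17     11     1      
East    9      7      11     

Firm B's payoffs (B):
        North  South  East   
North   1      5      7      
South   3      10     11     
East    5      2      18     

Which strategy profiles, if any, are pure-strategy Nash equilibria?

Find each player's best response to every opponent strategy; NE are the intersections.
Firm A's best responses — vs North: South (payoff 17); vs South: South (payoff 11); vs East: North (payoff 18).
Firm B's best responses — vs North: East (payoff 7); vs South: East (payoff 11); vs East: East (payoff 18).
The only mutual best response is (North, East); neither player gains by switching there.

(North, East)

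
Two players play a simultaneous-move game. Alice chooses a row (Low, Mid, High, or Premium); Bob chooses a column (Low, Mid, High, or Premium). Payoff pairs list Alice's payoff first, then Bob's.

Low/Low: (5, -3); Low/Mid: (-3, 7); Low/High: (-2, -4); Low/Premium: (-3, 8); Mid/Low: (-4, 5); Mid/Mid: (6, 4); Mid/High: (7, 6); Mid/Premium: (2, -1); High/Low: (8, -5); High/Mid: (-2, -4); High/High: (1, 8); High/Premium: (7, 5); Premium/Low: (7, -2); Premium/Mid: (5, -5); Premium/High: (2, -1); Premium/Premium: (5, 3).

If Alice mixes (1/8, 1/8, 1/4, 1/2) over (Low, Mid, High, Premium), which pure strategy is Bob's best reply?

Bob's best reply maximizes expected payoff against the mix.
Low: (1/8)·(-3) + (1/8)·5 + (1/4)·(-5) + (1/2)·(-2) = -2
Mid: (1/8)·7 + (1/8)·4 + (1/4)·(-4) + (1/2)·(-5) = -17/8
High: (1/8)·(-4) + (1/8)·6 + (1/4)·8 + (1/2)·(-1) = 7/4
Premium: (1/8)·8 + (1/8)·(-1) + (1/4)·5 + (1/2)·3 = 29/8
Highest expected payoff is 29/8, from Premium.

Premium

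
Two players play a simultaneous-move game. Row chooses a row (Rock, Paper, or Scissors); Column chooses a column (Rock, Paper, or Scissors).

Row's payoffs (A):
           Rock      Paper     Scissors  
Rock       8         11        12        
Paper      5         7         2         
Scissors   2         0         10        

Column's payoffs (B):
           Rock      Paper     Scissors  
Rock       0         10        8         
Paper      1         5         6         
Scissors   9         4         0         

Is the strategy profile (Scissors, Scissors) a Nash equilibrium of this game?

No

Holding Column at Scissors: Row gets 10 from Scissors but could get 12 by switching to Rock. Row has a profitable deviation.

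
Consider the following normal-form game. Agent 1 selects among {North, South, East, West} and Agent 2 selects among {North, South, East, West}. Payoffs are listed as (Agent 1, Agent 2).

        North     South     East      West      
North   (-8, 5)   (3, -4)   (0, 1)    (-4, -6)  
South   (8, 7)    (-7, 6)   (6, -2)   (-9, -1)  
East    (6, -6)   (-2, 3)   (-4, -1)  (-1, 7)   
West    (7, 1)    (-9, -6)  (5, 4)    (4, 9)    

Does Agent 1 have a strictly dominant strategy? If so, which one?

No strictly dominant strategy

A strategy is strictly dominant if it gives Agent 1 a strictly higher payoff than every other strategy, against every choice by the opponent.
North is not dominant: against North, South gives 8 > -8.
South is not dominant: against South, North gives 3 > -7.
East is not dominant: against North, South gives 8 > 6.
West is not dominant: against North, South gives 8 > 7.
No single strategy is best against every opponent action.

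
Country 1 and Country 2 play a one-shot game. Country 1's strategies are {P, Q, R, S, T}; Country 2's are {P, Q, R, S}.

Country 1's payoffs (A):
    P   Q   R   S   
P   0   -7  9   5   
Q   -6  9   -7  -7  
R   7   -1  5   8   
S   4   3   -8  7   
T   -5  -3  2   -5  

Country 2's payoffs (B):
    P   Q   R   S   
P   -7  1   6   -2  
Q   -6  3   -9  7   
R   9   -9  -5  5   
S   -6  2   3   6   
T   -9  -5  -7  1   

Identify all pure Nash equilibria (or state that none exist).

A profile is a Nash equilibrium when each player is best-responding to the other.
Country 1's best responses — vs P: R (payoff 7); vs Q: Q (payoff 9); vs R: P (payoff 9); vs S: R (payoff 8).
Country 2's best responses — vs P: R (payoff 6); vs Q: S (payoff 7); vs R: P (payoff 9); vs S: S (payoff 6); vs T: S (payoff 1).
Mutual best responses occur at (P, R) and (R, P); at each, neither player gains by switching.

(P, R) and (R, P)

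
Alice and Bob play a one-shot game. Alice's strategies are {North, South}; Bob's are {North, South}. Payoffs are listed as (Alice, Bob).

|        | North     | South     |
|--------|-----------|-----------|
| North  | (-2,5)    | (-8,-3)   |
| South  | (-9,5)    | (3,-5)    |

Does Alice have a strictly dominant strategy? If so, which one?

No strictly dominant strategy

A strategy is strictly dominant if it gives Alice a strictly higher payoff than every other strategy, against every choice by the opponent.
North is not dominant: against South, South gives 3 > -8.
South is not dominant: against North, North gives -2 > -9.
No single strategy is best against every opponent action.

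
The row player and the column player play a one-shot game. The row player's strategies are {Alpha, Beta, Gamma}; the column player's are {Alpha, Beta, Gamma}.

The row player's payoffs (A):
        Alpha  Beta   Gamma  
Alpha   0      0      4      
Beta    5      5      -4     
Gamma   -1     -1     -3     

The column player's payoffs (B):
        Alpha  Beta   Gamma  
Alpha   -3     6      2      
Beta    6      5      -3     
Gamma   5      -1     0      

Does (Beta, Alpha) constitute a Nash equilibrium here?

Holding the column player at Alpha: the row player gets 5 from Beta, versus 0 from Alpha, -1 from Gamma. No profitable deviation for the row player.
Holding the row player at Beta: the column player gets 6 from Alpha, versus 5 from Beta, -3 from Gamma. No profitable deviation for the column player either.

Yes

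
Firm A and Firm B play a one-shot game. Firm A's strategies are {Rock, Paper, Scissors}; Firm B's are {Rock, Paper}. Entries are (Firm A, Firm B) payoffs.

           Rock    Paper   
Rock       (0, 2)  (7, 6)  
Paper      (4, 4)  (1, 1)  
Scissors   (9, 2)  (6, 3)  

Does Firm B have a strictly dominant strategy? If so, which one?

Check whether one of Firm B's strategies beats all alternatives regardless of what the opponent does.
Rock is not dominant: against Rock, Paper gives 6 > 2.
Paper is not dominant: against Paper, Rock gives 4 > 1.
No single strategy is best against every opponent action.

No strictly dominant strategy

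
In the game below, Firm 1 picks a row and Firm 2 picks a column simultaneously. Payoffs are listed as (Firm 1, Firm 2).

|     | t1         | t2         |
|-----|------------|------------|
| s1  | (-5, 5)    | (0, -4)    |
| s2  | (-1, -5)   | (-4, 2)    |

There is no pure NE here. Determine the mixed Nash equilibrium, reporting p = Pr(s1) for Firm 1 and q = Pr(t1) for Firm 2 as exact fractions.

p = 7/16, q = 1/2

In a mixed NE each player is indifferent between their pure strategies, so the opponent's mix sets the indifference.
Firm 2 indifferent between t1 and t2: p·5 + (1−p)·(-5) = p·(-4) + (1−p)·2 ⟹ (-5) + 10p = 2 + (-6)p ⟹ p = 7/16.
Firm 1 indifferent between s1 and s2: q·(-5) + (1−q)·0 = q·(-1) + (1−q)·(-4) ⟹ 0 + (-5)q = (-4) + 3q ⟹ q = 1/2.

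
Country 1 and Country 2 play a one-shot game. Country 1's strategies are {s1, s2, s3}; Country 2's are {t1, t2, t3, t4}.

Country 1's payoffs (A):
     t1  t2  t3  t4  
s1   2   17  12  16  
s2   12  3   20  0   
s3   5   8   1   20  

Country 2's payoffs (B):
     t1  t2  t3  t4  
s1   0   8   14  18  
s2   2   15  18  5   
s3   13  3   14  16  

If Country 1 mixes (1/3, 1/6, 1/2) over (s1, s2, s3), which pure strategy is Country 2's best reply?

Compute Country 2's expected payoff from each pure strategy against the given mix.
t1: (1/3)·0 + (1/6)·2 + (1/2)·13 = 41/6
t2: (1/3)·8 + (1/6)·15 + (1/2)·3 = 20/3
t3: (1/3)·14 + (1/6)·18 + (1/2)·14 = 44/3
t4: (1/3)·18 + (1/6)·5 + (1/2)·16 = 89/6
Highest expected payoff is 89/6, from t4.

t4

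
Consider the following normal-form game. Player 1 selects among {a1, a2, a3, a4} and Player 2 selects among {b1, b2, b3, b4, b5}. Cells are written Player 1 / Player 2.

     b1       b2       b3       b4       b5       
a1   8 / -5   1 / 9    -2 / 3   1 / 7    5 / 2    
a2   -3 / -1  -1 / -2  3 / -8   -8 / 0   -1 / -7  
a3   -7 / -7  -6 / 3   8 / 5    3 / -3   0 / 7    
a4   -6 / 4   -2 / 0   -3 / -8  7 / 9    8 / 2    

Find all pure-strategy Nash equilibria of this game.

(a1, b2) and (a4, b4)

A profile is a Nash equilibrium when each player is best-responding to the other.
Player 1's best responses — vs b1: a1 (payoff 8); vs b2: a1 (payoff 1); vs b3: a3 (payoff 8); vs b4: a4 (payoff 7); vs b5: a4 (payoff 8).
Player 2's best responses — vs a1: b2 (payoff 9); vs a2: b4 (payoff 0); vs a3: b5 (payoff 7); vs a4: b4 (payoff 9).
Mutual best responses occur at (a1, b2) and (a4, b4); at each, neither player gains by switching.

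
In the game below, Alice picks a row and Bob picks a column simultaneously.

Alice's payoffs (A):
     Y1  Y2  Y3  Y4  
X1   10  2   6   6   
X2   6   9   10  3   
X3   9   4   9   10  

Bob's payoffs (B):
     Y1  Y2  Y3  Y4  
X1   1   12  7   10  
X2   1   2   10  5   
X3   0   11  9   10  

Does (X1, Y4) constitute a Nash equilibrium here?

Holding Bob at Y4: Alice gets 6 from X1 but could get 10 by switching to X3. Alice has a profitable deviation.

No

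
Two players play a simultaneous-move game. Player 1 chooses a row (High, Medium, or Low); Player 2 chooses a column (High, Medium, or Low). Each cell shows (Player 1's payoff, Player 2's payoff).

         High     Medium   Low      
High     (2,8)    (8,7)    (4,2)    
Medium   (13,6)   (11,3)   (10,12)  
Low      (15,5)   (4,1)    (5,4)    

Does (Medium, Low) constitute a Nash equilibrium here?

Holding Player 2 at Low: Player 1 gets 10 from Medium, versus 4 from High, 5 from Low. No profitable deviation for Player 1.
Holding Player 1 at Medium: Player 2 gets 12 from Low, versus 6 from High, 3 from Medium. No profitable deviation for Player 2 either.

Yes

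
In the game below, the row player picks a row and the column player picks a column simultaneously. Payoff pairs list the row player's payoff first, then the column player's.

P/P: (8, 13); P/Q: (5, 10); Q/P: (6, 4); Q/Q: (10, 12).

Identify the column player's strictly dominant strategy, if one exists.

No strictly dominant strategy

Check whether one of the column player's strategies beats all alternatives regardless of what the opponent does.
P is not dominant: against Q, Q gives 12 > 4.
Q is not dominant: against P, P gives 13 > 10.
No single strategy is best against every opponent action.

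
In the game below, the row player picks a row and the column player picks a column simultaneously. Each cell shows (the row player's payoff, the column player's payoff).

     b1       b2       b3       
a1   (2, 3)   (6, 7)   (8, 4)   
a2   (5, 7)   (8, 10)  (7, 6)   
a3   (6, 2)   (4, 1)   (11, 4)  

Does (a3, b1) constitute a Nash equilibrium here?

No

Holding the column player at b1: the row player gets 6 from a3, versus 2 from a1, 5 from a2. No profitable deviation for the row player.
Holding the row player at a3: the column player gets 2 from b1 but could get 4 by switching to b3. The column player has a profitable deviation.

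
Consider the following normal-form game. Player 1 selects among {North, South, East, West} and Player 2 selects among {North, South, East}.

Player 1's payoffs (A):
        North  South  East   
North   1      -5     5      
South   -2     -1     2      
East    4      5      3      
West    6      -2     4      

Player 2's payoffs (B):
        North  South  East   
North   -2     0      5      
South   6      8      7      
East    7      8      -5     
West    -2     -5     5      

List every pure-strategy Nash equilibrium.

(North, East) and (East, South)

Find each player's best response to every opponent strategy; NE are the intersections.
Player 1's best responses — vs North: West (payoff 6); vs South: East (payoff 5); vs East: North (payoff 5).
Player 2's best responses — vs North: East (payoff 5); vs South: South (payoff 8); vs East: South (payoff 8); vs West: East (payoff 5).
Mutual best responses occur at (North, East) and (East, South); at each, neither player gains by switching.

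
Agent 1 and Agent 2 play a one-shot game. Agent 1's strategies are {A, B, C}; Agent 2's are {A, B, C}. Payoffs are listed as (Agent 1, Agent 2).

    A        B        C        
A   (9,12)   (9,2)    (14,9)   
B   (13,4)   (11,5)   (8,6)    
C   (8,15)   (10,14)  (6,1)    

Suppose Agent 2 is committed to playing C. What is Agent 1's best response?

A

With Agent 2 fixed at C, Agent 1's payoffs are: A → 14, B → 8, C → 6.
The maximum is 14, achieved by A.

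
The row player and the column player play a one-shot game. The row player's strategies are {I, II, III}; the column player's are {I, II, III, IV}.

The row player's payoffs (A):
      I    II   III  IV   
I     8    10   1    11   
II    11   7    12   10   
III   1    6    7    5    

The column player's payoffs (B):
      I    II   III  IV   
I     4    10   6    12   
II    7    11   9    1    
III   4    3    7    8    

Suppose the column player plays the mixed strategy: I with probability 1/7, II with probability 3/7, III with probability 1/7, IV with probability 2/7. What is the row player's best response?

II

Compute the row player's expected payoff from each pure strategy against the given mix.
I: (1/7)·8 + (3/7)·10 + (1/7)·1 + (2/7)·11 = 61/7
II: (1/7)·11 + (3/7)·7 + (1/7)·12 + (2/7)·10 = 64/7
III: (1/7)·1 + (3/7)·6 + (1/7)·7 + (2/7)·5 = 36/7
Highest expected payoff is 64/7, from II.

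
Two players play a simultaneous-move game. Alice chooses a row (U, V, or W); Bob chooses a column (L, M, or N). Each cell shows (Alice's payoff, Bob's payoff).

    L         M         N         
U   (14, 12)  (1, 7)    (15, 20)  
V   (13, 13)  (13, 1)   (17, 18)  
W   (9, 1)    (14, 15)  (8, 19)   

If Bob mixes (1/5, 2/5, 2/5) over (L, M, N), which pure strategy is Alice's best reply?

Compute Alice's expected payoff from each pure strategy against the given mix.
U: (1/5)·14 + (2/5)·1 + (2/5)·15 = 46/5
V: (1/5)·13 + (2/5)·13 + (2/5)·17 = 73/5
W: (1/5)·9 + (2/5)·14 + (2/5)·8 = 53/5
Highest expected payoff is 73/5, from V.

V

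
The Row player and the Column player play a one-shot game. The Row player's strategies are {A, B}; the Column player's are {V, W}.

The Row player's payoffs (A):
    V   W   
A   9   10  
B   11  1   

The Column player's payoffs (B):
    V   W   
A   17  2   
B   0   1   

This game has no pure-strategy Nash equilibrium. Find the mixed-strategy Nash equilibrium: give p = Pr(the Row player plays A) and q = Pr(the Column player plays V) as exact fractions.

Each player's mixing probability is pinned down by making the *other* player indifferent.
The Column player indifferent between V and W: p·17 + (1−p)·0 = p·2 + (1−p)·1 ⟹ 0 + 17p = 1 + 1p ⟹ p = 1/16.
The Row player indifferent between A and B: q·9 + (1−q)·10 = q·11 + (1−q)·1 ⟹ 10 + (-1)q = 1 + 10q ⟹ q = 9/11.

p = 1/16, q = 9/11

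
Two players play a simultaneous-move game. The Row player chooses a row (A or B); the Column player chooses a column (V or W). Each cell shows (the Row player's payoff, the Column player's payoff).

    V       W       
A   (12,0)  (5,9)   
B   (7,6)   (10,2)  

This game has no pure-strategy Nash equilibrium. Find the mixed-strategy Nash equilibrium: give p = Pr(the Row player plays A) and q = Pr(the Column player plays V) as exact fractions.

p = 4/13, q = 1/2

Each player's mixing probability is pinned down by making the *other* player indifferent.
The Column player indifferent between V and W: p·0 + (1−p)·6 = p·9 + (1−p)·2 ⟹ 6 + (-6)p = 2 + 7p ⟹ p = 4/13.
The Row player indifferent between A and B: q·12 + (1−q)·5 = q·7 + (1−q)·10 ⟹ 5 + 7q = 10 + (-3)q ⟹ q = 1/2.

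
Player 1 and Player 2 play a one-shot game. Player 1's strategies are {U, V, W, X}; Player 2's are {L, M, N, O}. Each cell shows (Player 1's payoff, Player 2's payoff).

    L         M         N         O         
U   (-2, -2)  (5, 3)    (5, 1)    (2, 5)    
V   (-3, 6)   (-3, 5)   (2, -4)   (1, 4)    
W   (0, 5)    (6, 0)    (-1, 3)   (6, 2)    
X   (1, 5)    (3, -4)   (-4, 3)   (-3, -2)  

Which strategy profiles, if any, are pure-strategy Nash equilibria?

(X, L)

A profile is a Nash equilibrium when each player is best-responding to the other.
Player 1's best responses — vs L: X (payoff 1); vs M: W (payoff 6); vs N: U (payoff 5); vs O: W (payoff 6).
Player 2's best responses — vs U: O (payoff 5); vs V: L (payoff 6); vs W: L (payoff 5); vs X: L (payoff 5).
The only mutual best response is (X, L); neither player gains by switching there.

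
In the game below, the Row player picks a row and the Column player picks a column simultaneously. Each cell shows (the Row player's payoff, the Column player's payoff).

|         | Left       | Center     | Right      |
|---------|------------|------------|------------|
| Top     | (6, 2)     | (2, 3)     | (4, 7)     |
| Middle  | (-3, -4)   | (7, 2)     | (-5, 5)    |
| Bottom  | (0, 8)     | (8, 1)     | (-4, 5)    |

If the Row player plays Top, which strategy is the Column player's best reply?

Right

With the Row player fixed at Top, the Column player's payoffs are: Left → 2, Center → 3, Right → 7.
The maximum is 7, achieved by Right.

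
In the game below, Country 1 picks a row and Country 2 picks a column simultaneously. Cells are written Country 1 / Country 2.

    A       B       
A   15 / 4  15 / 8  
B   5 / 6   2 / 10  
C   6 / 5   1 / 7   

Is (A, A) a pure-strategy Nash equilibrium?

No

Holding Country 2 at A: Country 1 gets 15 from A, versus 5 from B, 6 from C. No profitable deviation for Country 1.
Holding Country 1 at A: Country 2 gets 4 from A but could get 8 by switching to B. Country 2 has a profitable deviation.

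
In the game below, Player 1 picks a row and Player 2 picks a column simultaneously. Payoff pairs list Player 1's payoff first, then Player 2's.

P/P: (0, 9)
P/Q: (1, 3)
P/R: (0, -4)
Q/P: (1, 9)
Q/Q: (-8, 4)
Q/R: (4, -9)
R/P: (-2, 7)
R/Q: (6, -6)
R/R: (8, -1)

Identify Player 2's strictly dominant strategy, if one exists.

A strategy is strictly dominant if it gives Player 2 a strictly higher payoff than every other strategy, against every choice by the opponent.
P strictly dominates: vs P: 9 > each of {3, -4}; vs Q: 9 > each of {4, -9}; vs R: 7 > each of {-6, -1}.

P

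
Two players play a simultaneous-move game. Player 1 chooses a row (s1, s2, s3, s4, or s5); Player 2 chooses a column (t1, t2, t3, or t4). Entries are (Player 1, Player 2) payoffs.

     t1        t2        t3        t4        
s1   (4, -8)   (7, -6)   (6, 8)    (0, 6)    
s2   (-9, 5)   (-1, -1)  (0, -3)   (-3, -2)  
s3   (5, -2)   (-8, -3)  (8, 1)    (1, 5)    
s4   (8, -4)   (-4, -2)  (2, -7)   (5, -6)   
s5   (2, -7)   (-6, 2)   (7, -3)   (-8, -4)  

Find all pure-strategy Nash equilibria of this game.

A profile is a Nash equilibrium when each player is best-responding to the other.
Player 1's best responses — vs t1: s4 (payoff 8); vs t2: s1 (payoff 7); vs t3: s3 (payoff 8); vs t4: s4 (payoff 5).
Player 2's best responses — vs s1: t3 (payoff 8); vs s2: t1 (payoff 5); vs s3: t4 (payoff 5); vs s4: t2 (payoff -2); vs s5: t2 (payoff 2).
No cell has both players best-responding. For instance, Player 1's best reply to t3 is s3, but against s3 Player 2 prefers t4 over t3.

There is no pure-strategy Nash equilibrium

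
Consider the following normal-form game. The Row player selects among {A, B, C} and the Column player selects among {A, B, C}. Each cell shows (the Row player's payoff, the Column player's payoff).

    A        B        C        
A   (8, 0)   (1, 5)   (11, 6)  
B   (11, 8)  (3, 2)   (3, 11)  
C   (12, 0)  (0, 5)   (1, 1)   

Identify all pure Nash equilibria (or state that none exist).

(A, C)

Check mutual best responses: a cell is a NE iff neither player can gain by unilaterally deviating.
The Row player's best responses — vs A: C (payoff 12); vs B: B (payoff 3); vs C: A (payoff 11).
The Column player's best responses — vs A: C (payoff 6); vs B: C (payoff 11); vs C: B (payoff 5).
The only mutual best response is (A, C); neither player gains by switching there.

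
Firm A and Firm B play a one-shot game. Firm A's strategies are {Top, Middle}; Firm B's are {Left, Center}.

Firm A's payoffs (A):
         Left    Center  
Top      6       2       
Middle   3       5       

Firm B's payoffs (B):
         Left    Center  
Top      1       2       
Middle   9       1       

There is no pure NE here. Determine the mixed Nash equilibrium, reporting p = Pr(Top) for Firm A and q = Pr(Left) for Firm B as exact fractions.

p = 8/9, q = 1/2

Each player's mixing probability is pinned down by making the *other* player indifferent.
Firm B indifferent between Left and Center: p·1 + (1−p)·9 = p·2 + (1−p)·1 ⟹ 9 + (-8)p = 1 + 1p ⟹ p = 8/9.
Firm A indifferent between Top and Middle: q·6 + (1−q)·2 = q·3 + (1−q)·5 ⟹ 2 + 4q = 5 + (-2)q ⟹ q = 1/2.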